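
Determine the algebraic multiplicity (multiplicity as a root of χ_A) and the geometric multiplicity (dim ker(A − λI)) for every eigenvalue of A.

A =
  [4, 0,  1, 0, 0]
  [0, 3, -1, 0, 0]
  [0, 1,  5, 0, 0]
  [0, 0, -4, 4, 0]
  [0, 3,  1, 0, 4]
λ = 4: alg = 5, geom = 3

Step 1 — factor the characteristic polynomial to read off the algebraic multiplicities:
  χ_A(x) = (x - 4)^5

Step 2 — compute geometric multiplicities via the rank-nullity identity g(λ) = n − rank(A − λI):
  rank(A − (4)·I) = 2, so dim ker(A − (4)·I) = n − 2 = 3

Summary:
  λ = 4: algebraic multiplicity = 5, geometric multiplicity = 3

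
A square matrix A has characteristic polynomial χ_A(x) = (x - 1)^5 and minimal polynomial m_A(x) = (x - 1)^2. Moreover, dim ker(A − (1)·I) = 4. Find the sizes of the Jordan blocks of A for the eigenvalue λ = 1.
Block sizes for λ = 1: [2, 1, 1, 1]

Step 1 — from the characteristic polynomial, algebraic multiplicity of λ = 1 is 5. From dim ker(A − (1)·I) = 4, there are exactly 4 Jordan blocks for λ = 1.
Step 2 — from the minimal polynomial, the factor (x − 1)^2 tells us the largest block for λ = 1 has size 2.
Step 3 — with total size 5, 4 blocks, and largest block 2, the block sizes (in nonincreasing order) are [2, 1, 1, 1].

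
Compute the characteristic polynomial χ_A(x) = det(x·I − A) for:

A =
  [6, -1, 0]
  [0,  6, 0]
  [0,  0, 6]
x^3 - 18*x^2 + 108*x - 216

Expanding det(x·I − A) (e.g. by cofactor expansion or by noting that A is similar to its Jordan form J, which has the same characteristic polynomial as A) gives
  χ_A(x) = x^3 - 18*x^2 + 108*x - 216
which factors as (x - 6)^3. The eigenvalues (with algebraic multiplicities) are λ = 6 with multiplicity 3.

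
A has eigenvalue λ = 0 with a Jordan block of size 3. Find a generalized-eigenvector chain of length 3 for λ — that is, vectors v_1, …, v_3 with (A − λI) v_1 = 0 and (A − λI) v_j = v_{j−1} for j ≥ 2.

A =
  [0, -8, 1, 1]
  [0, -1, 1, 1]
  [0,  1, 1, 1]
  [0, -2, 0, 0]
A Jordan chain for λ = 0 of length 3:
v_1 = (7, 0, -2, 2)ᵀ
v_2 = (-8, -1, 1, -2)ᵀ
v_3 = (0, 1, 0, 0)ᵀ

Let N = A − (0)·I. We want v_3 with N^3 v_3 = 0 but N^2 v_3 ≠ 0; then v_{j-1} := N · v_j for j = 3, …, 2.

Pick v_3 = (0, 1, 0, 0)ᵀ.
Then v_2 = N · v_3 = (-8, -1, 1, -2)ᵀ.
Then v_1 = N · v_2 = (7, 0, -2, 2)ᵀ.

Sanity check: (A − (0)·I) v_1 = (0, 0, 0, 0)ᵀ = 0. ✓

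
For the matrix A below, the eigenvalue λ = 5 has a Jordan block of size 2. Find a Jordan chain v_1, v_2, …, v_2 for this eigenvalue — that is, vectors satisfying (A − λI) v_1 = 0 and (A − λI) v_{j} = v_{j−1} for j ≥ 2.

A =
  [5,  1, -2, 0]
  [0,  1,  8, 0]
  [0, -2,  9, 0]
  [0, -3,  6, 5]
A Jordan chain for λ = 5 of length 2:
v_1 = (1, -4, -2, -3)ᵀ
v_2 = (0, 1, 0, 0)ᵀ

Let N = A − (5)·I. We want v_2 with N^2 v_2 = 0 but N^1 v_2 ≠ 0; then v_{j-1} := N · v_j for j = 2, …, 2.

Pick v_2 = (0, 1, 0, 0)ᵀ.
Then v_1 = N · v_2 = (1, -4, -2, -3)ᵀ.

Sanity check: (A − (5)·I) v_1 = (0, 0, 0, 0)ᵀ = 0. ✓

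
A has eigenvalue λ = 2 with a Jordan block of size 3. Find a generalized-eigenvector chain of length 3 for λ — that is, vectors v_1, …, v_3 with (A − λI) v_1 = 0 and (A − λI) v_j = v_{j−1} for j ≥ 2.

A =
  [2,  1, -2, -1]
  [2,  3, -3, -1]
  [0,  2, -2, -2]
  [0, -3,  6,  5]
A Jordan chain for λ = 2 of length 3:
v_1 = (2, 2, 4, -6)ᵀ
v_2 = (0, 2, 0, 0)ᵀ
v_3 = (1, 0, 0, 0)ᵀ

Let N = A − (2)·I. We want v_3 with N^3 v_3 = 0 but N^2 v_3 ≠ 0; then v_{j-1} := N · v_j for j = 3, …, 2.

Pick v_3 = (1, 0, 0, 0)ᵀ.
Then v_2 = N · v_3 = (0, 2, 0, 0)ᵀ.
Then v_1 = N · v_2 = (2, 2, 4, -6)ᵀ.

Sanity check: (A − (2)·I) v_1 = (0, 0, 0, 0)ᵀ = 0. ✓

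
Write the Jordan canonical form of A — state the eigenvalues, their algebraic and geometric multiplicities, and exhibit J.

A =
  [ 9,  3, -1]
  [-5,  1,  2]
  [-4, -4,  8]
J_3(6)

The characteristic polynomial is
  det(x·I − A) = x^3 - 18*x^2 + 108*x - 216 = (x - 6)^3

Eigenvalues and multiplicities (the geometric multiplicity of λ is n − rank(A − λI), which equals the number of Jordan blocks for λ):
  λ = 6: algebraic multiplicity = 3, geometric multiplicity = 1

Determining the block sizes for each eigenvalue:
  λ = 6: one block (gm = 1), so the single block has size am = 3 → block sizes [3]

Assembling the blocks gives a Jordan form
J =
  [6, 1, 0]
  [0, 6, 1]
  [0, 0, 6]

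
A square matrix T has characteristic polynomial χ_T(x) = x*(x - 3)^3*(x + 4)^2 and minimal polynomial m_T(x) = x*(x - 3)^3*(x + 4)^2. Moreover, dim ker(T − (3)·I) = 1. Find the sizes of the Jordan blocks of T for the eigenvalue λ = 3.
Block sizes for λ = 3: [3]

Step 1 — from the characteristic polynomial, algebraic multiplicity of λ = 3 is 3. From dim ker(T − (3)·I) = 1, there are exactly 1 Jordan blocks for λ = 3.
Step 2 — from the minimal polynomial, the factor (x − 3)^3 tells us the largest block for λ = 3 has size 3.
Step 3 — with total size 3, 1 blocks, and largest block 3, the block sizes (in nonincreasing order) are [3].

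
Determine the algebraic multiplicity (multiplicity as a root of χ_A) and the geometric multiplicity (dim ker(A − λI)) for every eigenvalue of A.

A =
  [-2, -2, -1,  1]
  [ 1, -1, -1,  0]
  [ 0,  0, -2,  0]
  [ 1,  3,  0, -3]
λ = -2: alg = 4, geom = 2

Step 1 — factor the characteristic polynomial to read off the algebraic multiplicities:
  χ_A(x) = (x + 2)^4

Step 2 — compute geometric multiplicities via the rank-nullity identity g(λ) = n − rank(A − λI):
  rank(A − (-2)·I) = 2, so dim ker(A − (-2)·I) = n − 2 = 2

Summary:
  λ = -2: algebraic multiplicity = 4, geometric multiplicity = 2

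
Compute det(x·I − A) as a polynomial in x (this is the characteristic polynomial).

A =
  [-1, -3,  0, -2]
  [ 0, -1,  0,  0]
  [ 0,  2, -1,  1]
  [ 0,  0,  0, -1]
x^4 + 4*x^3 + 6*x^2 + 4*x + 1

Expanding det(x·I − A) (e.g. by cofactor expansion or by noting that A is similar to its Jordan form J, which has the same characteristic polynomial as A) gives
  χ_A(x) = x^4 + 4*x^3 + 6*x^2 + 4*x + 1
which factors as (x + 1)^4. The eigenvalues (with algebraic multiplicities) are λ = -1 with multiplicity 4.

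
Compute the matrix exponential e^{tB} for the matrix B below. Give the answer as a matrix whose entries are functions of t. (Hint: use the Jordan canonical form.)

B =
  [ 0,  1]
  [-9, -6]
e^{tB} =
  [3*t*exp(-3*t) + exp(-3*t), t*exp(-3*t)]
  [-9*t*exp(-3*t), -3*t*exp(-3*t) + exp(-3*t)]

Strategy: write B = P · J · P⁻¹ where J is a Jordan canonical form, so e^{tB} = P · e^{tJ} · P⁻¹, and e^{tJ} can be computed block-by-block.

B has Jordan form
J =
  [-3,  1]
  [ 0, -3]
(up to reordering of blocks).

Per-block formulas:
  For a 2×2 Jordan block J_2(-3): exp(t · J_2(-3)) = e^(-3t)·(I + t·N), where N is the 2×2 nilpotent shift.

After assembling e^{tJ} and conjugating by P, we get:

e^{tB} =
  [3*t*exp(-3*t) + exp(-3*t), t*exp(-3*t)]
  [-9*t*exp(-3*t), -3*t*exp(-3*t) + exp(-3*t)]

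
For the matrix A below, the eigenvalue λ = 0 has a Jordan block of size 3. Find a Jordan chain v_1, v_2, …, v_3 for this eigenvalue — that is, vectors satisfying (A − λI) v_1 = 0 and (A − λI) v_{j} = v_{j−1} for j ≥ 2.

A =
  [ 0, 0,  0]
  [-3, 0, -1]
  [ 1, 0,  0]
A Jordan chain for λ = 0 of length 3:
v_1 = (0, -1, 0)ᵀ
v_2 = (0, -3, 1)ᵀ
v_3 = (1, 0, 0)ᵀ

Let N = A − (0)·I. We want v_3 with N^3 v_3 = 0 but N^2 v_3 ≠ 0; then v_{j-1} := N · v_j for j = 3, …, 2.

Pick v_3 = (1, 0, 0)ᵀ.
Then v_2 = N · v_3 = (0, -3, 1)ᵀ.
Then v_1 = N · v_2 = (0, -1, 0)ᵀ.

Sanity check: (A − (0)·I) v_1 = (0, 0, 0)ᵀ = 0. ✓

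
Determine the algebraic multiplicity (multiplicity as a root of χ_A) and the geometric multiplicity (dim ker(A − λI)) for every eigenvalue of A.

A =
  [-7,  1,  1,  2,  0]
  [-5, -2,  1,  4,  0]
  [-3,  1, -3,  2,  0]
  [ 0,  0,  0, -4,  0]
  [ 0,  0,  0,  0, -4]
λ = -4: alg = 5, geom = 3

Step 1 — factor the characteristic polynomial to read off the algebraic multiplicities:
  χ_A(x) = (x + 4)^5

Step 2 — compute geometric multiplicities via the rank-nullity identity g(λ) = n − rank(A − λI):
  rank(A − (-4)·I) = 2, so dim ker(A − (-4)·I) = n − 2 = 3

Summary:
  λ = -4: algebraic multiplicity = 5, geometric multiplicity = 3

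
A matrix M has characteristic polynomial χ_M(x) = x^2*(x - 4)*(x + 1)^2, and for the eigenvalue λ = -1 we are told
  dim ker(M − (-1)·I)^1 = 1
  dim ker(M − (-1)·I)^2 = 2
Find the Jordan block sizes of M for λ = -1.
Block sizes for λ = -1: [2]

From the dimensions of kernels of powers, the number of Jordan blocks of size at least j is d_j − d_{j−1} where d_j = dim ker(N^j) (with d_0 = 0). Computing the differences gives [1, 1].
The number of blocks of size exactly k is (#blocks of size ≥ k) − (#blocks of size ≥ k + 1), so the partition is: 1 block(s) of size 2.
In nonincreasing order the block sizes are [2].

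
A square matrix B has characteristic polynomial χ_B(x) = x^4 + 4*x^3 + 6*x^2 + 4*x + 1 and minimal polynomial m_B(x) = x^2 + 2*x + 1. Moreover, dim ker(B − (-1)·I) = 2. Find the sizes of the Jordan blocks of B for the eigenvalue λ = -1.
Block sizes for λ = -1: [2, 2]

Step 1 — from the characteristic polynomial, algebraic multiplicity of λ = -1 is 4. From dim ker(B − (-1)·I) = 2, there are exactly 2 Jordan blocks for λ = -1.
Step 2 — from the minimal polynomial, the factor (x + 1)^2 tells us the largest block for λ = -1 has size 2.
Step 3 — with total size 4, 2 blocks, and largest block 2, the block sizes (in nonincreasing order) are [2, 2].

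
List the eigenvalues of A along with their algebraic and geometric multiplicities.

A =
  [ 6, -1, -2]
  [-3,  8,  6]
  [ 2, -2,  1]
λ = 5: alg = 3, geom = 2

Step 1 — factor the characteristic polynomial to read off the algebraic multiplicities:
  χ_A(x) = (x - 5)^3

Step 2 — compute geometric multiplicities via the rank-nullity identity g(λ) = n − rank(A − λI):
  rank(A − (5)·I) = 1, so dim ker(A − (5)·I) = n − 1 = 2

Summary:
  λ = 5: algebraic multiplicity = 3, geometric multiplicity = 2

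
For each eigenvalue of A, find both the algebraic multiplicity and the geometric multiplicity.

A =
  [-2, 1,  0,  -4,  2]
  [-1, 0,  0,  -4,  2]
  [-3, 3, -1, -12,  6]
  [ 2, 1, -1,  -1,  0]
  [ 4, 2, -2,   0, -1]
λ = -1: alg = 5, geom = 3

Step 1 — factor the characteristic polynomial to read off the algebraic multiplicities:
  χ_A(x) = (x + 1)^5

Step 2 — compute geometric multiplicities via the rank-nullity identity g(λ) = n − rank(A − λI):
  rank(A − (-1)·I) = 2, so dim ker(A − (-1)·I) = n − 2 = 3

Summary:
  λ = -1: algebraic multiplicity = 5, geometric multiplicity = 3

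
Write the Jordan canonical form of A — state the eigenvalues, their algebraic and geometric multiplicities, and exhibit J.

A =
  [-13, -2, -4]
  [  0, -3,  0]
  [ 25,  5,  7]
J_2(-3) ⊕ J_1(-3)

The characteristic polynomial is
  det(x·I − A) = x^3 + 9*x^2 + 27*x + 27 = (x + 3)^3

Eigenvalues and multiplicities (the geometric multiplicity of λ is n − rank(A − λI), which equals the number of Jordan blocks for λ):
  λ = -3: algebraic multiplicity = 3, geometric multiplicity = 2

Determining the block sizes for each eigenvalue:
  λ = -3: 2 blocks summing to 3 forces exactly one block of size 2 and the rest size 1 → block sizes [2, 1]

Assembling the blocks gives a Jordan form
J =
  [-3,  1,  0]
  [ 0, -3,  0]
  [ 0,  0, -3]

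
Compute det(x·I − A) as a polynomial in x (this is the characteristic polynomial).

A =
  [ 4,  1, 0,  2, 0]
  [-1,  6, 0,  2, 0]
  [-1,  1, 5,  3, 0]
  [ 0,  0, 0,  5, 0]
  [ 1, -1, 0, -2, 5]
x^5 - 25*x^4 + 250*x^3 - 1250*x^2 + 3125*x - 3125

Expanding det(x·I − A) (e.g. by cofactor expansion or by noting that A is similar to its Jordan form J, which has the same characteristic polynomial as A) gives
  χ_A(x) = x^5 - 25*x^4 + 250*x^3 - 1250*x^2 + 3125*x - 3125
which factors as (x - 5)^5. The eigenvalues (with algebraic multiplicities) are λ = 5 with multiplicity 5.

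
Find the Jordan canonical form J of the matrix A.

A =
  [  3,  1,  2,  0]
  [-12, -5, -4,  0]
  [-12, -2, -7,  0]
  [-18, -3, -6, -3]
J_2(-3) ⊕ J_1(-3) ⊕ J_1(-3)

The characteristic polynomial is
  det(x·I − A) = x^4 + 12*x^3 + 54*x^2 + 108*x + 81 = (x + 3)^4

Eigenvalues and multiplicities (the geometric multiplicity of λ is n − rank(A − λI), which equals the number of Jordan blocks for λ):
  λ = -3: algebraic multiplicity = 4, geometric multiplicity = 3

Determining the block sizes for each eigenvalue:
  λ = -3: 3 blocks summing to 4 forces exactly one block of size 2 and the rest size 1 → block sizes [2, 1, 1]

Assembling the blocks gives a Jordan form
J =
  [-3,  1,  0,  0]
  [ 0, -3,  0,  0]
  [ 0,  0, -3,  0]
  [ 0,  0,  0, -3]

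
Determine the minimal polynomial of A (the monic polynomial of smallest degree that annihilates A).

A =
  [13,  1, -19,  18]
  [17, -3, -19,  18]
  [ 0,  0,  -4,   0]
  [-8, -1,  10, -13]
x^3 + 3*x^2 - 24*x - 80

The characteristic polynomial is χ_A(x) = (x - 5)*(x + 4)^3, so the eigenvalues are known. The minimal polynomial is
  m_A(x) = Π_λ (x − λ)^{k_λ}
where k_λ is the size of the *largest* Jordan block for λ (equivalently, the smallest k with (A − λI)^k v = 0 for every generalised eigenvector v of λ).

  λ = -4: largest Jordan block has size 2, contributing (x + 4)^2
  λ = 5: largest Jordan block has size 1, contributing (x − 5)

So m_A(x) = (x - 5)*(x + 4)^2 = x^3 + 3*x^2 - 24*x - 80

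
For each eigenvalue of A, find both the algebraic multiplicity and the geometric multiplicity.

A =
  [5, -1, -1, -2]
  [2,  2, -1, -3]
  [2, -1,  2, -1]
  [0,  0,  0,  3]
λ = 3: alg = 4, geom = 2

Step 1 — factor the characteristic polynomial to read off the algebraic multiplicities:
  χ_A(x) = (x - 3)^4

Step 2 — compute geometric multiplicities via the rank-nullity identity g(λ) = n − rank(A − λI):
  rank(A − (3)·I) = 2, so dim ker(A − (3)·I) = n − 2 = 2

Summary:
  λ = 3: algebraic multiplicity = 4, geometric multiplicity = 2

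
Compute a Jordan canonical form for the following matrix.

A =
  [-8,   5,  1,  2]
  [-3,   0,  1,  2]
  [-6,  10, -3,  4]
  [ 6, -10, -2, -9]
J_2(-5) ⊕ J_1(-5) ⊕ J_1(-5)

The characteristic polynomial is
  det(x·I − A) = x^4 + 20*x^3 + 150*x^2 + 500*x + 625 = (x + 5)^4

Eigenvalues and multiplicities (the geometric multiplicity of λ is n − rank(A − λI), which equals the number of Jordan blocks for λ):
  λ = -5: algebraic multiplicity = 4, geometric multiplicity = 3

Determining the block sizes for each eigenvalue:
  λ = -5: 3 blocks summing to 4 forces exactly one block of size 2 and the rest size 1 → block sizes [2, 1, 1]

Assembling the blocks gives a Jordan form
J =
  [-5,  1,  0,  0]
  [ 0, -5,  0,  0]
  [ 0,  0, -5,  0]
  [ 0,  0,  0, -5]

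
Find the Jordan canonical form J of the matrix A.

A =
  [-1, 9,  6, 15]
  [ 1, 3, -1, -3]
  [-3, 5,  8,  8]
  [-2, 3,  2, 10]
J_3(5) ⊕ J_1(5)

The characteristic polynomial is
  det(x·I − A) = x^4 - 20*x^3 + 150*x^2 - 500*x + 625 = (x - 5)^4

Eigenvalues and multiplicities (the geometric multiplicity of λ is n − rank(A − λI), which equals the number of Jordan blocks for λ):
  λ = 5: algebraic multiplicity = 4, geometric multiplicity = 2

Determining the block sizes for each eigenvalue:
  λ = 5: with am = 4 and gm = 2, the partition is not yet determined (e.g. several partitions of 4 into 2 parts exist). Let N = A − (5)·I. Computing rank(N^1) = 2, rank(N^2) = 1, rank(N^3) = 0; the number of blocks of size ≥ j is rank(N^{j−1}) − rank(N^j), giving [2, 1, 1]. So we have 1 block(s) of size 3, 1 block(s) of size 1 → block sizes [3, 1]

Assembling the blocks gives a Jordan form
J =
  [5, 1, 0, 0]
  [0, 5, 1, 0]
  [0, 0, 5, 0]
  [0, 0, 0, 5]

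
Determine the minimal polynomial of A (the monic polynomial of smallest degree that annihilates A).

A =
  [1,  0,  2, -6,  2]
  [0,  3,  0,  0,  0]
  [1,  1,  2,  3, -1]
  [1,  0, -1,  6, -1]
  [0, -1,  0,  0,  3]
x^2 - 6*x + 9

The characteristic polynomial is χ_A(x) = (x - 3)^5, so the eigenvalues are known. The minimal polynomial is
  m_A(x) = Π_λ (x − λ)^{k_λ}
where k_λ is the size of the *largest* Jordan block for λ (equivalently, the smallest k with (A − λI)^k v = 0 for every generalised eigenvector v of λ).

  λ = 3: largest Jordan block has size 2, contributing (x − 3)^2

So m_A(x) = (x - 3)^2 = x^2 - 6*x + 9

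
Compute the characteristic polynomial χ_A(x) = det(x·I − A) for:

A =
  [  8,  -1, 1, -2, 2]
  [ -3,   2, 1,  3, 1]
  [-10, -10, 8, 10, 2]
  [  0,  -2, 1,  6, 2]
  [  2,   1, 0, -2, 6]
x^5 - 30*x^4 + 360*x^3 - 2160*x^2 + 6480*x - 7776

Expanding det(x·I − A) (e.g. by cofactor expansion or by noting that A is similar to its Jordan form J, which has the same characteristic polynomial as A) gives
  χ_A(x) = x^5 - 30*x^4 + 360*x^3 - 2160*x^2 + 6480*x - 7776
which factors as (x - 6)^5. The eigenvalues (with algebraic multiplicities) are λ = 6 with multiplicity 5.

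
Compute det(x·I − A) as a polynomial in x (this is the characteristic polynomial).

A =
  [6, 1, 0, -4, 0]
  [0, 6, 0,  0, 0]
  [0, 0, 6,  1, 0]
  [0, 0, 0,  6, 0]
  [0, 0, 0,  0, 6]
x^5 - 30*x^4 + 360*x^3 - 2160*x^2 + 6480*x - 7776

Expanding det(x·I − A) (e.g. by cofactor expansion or by noting that A is similar to its Jordan form J, which has the same characteristic polynomial as A) gives
  χ_A(x) = x^5 - 30*x^4 + 360*x^3 - 2160*x^2 + 6480*x - 7776
which factors as (x - 6)^5. The eigenvalues (with algebraic multiplicities) are λ = 6 with multiplicity 5.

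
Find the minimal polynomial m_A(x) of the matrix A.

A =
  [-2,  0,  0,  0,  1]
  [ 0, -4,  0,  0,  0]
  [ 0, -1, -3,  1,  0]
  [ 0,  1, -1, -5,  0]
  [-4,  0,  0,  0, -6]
x^2 + 8*x + 16

The characteristic polynomial is χ_A(x) = (x + 4)^5, so the eigenvalues are known. The minimal polynomial is
  m_A(x) = Π_λ (x − λ)^{k_λ}
where k_λ is the size of the *largest* Jordan block for λ (equivalently, the smallest k with (A − λI)^k v = 0 for every generalised eigenvector v of λ).

  λ = -4: largest Jordan block has size 2, contributing (x + 4)^2

So m_A(x) = (x + 4)^2 = x^2 + 8*x + 16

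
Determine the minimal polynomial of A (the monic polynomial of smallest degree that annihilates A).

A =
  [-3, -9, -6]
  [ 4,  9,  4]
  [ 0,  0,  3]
x^2 - 6*x + 9

The characteristic polynomial is χ_A(x) = (x - 3)^3, so the eigenvalues are known. The minimal polynomial is
  m_A(x) = Π_λ (x − λ)^{k_λ}
where k_λ is the size of the *largest* Jordan block for λ (equivalently, the smallest k with (A − λI)^k v = 0 for every generalised eigenvector v of λ).

  λ = 3: largest Jordan block has size 2, contributing (x − 3)^2

So m_A(x) = (x - 3)^2 = x^2 - 6*x + 9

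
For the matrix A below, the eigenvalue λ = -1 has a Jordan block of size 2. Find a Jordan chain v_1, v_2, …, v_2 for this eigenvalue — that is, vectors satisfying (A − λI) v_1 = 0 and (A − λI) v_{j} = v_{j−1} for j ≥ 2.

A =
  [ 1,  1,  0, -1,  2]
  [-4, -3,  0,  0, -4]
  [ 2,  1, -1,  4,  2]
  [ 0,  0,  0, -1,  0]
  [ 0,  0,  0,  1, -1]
A Jordan chain for λ = -1 of length 2:
v_1 = (2, -4, 2, 0, 0)ᵀ
v_2 = (1, 0, 0, 0, 0)ᵀ

Let N = A − (-1)·I. We want v_2 with N^2 v_2 = 0 but N^1 v_2 ≠ 0; then v_{j-1} := N · v_j for j = 2, …, 2.

Pick v_2 = (1, 0, 0, 0, 0)ᵀ.
Then v_1 = N · v_2 = (2, -4, 2, 0, 0)ᵀ.

Sanity check: (A − (-1)·I) v_1 = (0, 0, 0, 0, 0)ᵀ = 0. ✓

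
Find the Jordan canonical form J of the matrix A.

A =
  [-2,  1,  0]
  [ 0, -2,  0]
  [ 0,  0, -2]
J_2(-2) ⊕ J_1(-2)

The characteristic polynomial is
  det(x·I − A) = x^3 + 6*x^2 + 12*x + 8 = (x + 2)^3

Eigenvalues and multiplicities (the geometric multiplicity of λ is n − rank(A − λI), which equals the number of Jordan blocks for λ):
  λ = -2: algebraic multiplicity = 3, geometric multiplicity = 2

Determining the block sizes for each eigenvalue:
  λ = -2: 2 blocks summing to 3 forces exactly one block of size 2 and the rest size 1 → block sizes [2, 1]

Assembling the blocks gives a Jordan form
J =
  [-2,  1,  0]
  [ 0, -2,  0]
  [ 0,  0, -2]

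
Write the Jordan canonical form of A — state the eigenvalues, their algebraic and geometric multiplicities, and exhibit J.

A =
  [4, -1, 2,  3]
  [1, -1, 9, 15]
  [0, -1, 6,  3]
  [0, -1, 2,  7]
J_3(4) ⊕ J_1(4)

The characteristic polynomial is
  det(x·I − A) = x^4 - 16*x^3 + 96*x^2 - 256*x + 256 = (x - 4)^4

Eigenvalues and multiplicities (the geometric multiplicity of λ is n − rank(A − λI), which equals the number of Jordan blocks for λ):
  λ = 4: algebraic multiplicity = 4, geometric multiplicity = 2

Determining the block sizes for each eigenvalue:
  λ = 4: with am = 4 and gm = 2, the partition is not yet determined (e.g. several partitions of 4 into 2 parts exist). Let N = A − (4)·I. Computing rank(N^1) = 2, rank(N^2) = 1, rank(N^3) = 0; the number of blocks of size ≥ j is rank(N^{j−1}) − rank(N^j), giving [2, 1, 1]. So we have 1 block(s) of size 3, 1 block(s) of size 1 → block sizes [3, 1]

Assembling the blocks gives a Jordan form
J =
  [4, 1, 0, 0]
  [0, 4, 1, 0]
  [0, 0, 4, 0]
  [0, 0, 0, 4]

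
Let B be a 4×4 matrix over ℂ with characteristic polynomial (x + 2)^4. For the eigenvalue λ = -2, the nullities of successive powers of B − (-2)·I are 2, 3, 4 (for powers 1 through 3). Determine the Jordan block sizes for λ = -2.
Block sizes for λ = -2: [3, 1]

From the dimensions of kernels of powers, the number of Jordan blocks of size at least j is d_j − d_{j−1} where d_j = dim ker(N^j) (with d_0 = 0). Computing the differences gives [2, 1, 1].
The number of blocks of size exactly k is (#blocks of size ≥ k) − (#blocks of size ≥ k + 1), so the partition is: 1 block(s) of size 1, 1 block(s) of size 3.
In nonincreasing order the block sizes are [3, 1].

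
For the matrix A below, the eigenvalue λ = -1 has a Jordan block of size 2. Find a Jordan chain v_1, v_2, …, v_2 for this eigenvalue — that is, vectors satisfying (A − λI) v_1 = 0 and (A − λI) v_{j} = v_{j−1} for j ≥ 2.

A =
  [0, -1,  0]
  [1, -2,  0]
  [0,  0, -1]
A Jordan chain for λ = -1 of length 2:
v_1 = (1, 1, 0)ᵀ
v_2 = (1, 0, 0)ᵀ

Let N = A − (-1)·I. We want v_2 with N^2 v_2 = 0 but N^1 v_2 ≠ 0; then v_{j-1} := N · v_j for j = 2, …, 2.

Pick v_2 = (1, 0, 0)ᵀ.
Then v_1 = N · v_2 = (1, 1, 0)ᵀ.

Sanity check: (A − (-1)·I) v_1 = (0, 0, 0)ᵀ = 0. ✓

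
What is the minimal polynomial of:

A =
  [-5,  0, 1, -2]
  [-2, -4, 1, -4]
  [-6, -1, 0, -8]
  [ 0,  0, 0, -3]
x^3 + 9*x^2 + 27*x + 27

The characteristic polynomial is χ_A(x) = (x + 3)^4, so the eigenvalues are known. The minimal polynomial is
  m_A(x) = Π_λ (x − λ)^{k_λ}
where k_λ is the size of the *largest* Jordan block for λ (equivalently, the smallest k with (A − λI)^k v = 0 for every generalised eigenvector v of λ).

  λ = -3: largest Jordan block has size 3, contributing (x + 3)^3

So m_A(x) = (x + 3)^3 = x^3 + 9*x^2 + 27*x + 27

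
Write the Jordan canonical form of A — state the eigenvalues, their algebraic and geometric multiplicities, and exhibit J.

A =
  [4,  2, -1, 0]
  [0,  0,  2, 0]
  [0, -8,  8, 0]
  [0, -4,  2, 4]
J_2(4) ⊕ J_1(4) ⊕ J_1(4)

The characteristic polynomial is
  det(x·I − A) = x^4 - 16*x^3 + 96*x^2 - 256*x + 256 = (x - 4)^4

Eigenvalues and multiplicities (the geometric multiplicity of λ is n − rank(A − λI), which equals the number of Jordan blocks for λ):
  λ = 4: algebraic multiplicity = 4, geometric multiplicity = 3

Determining the block sizes for each eigenvalue:
  λ = 4: 3 blocks summing to 4 forces exactly one block of size 2 and the rest size 1 → block sizes [2, 1, 1]

Assembling the blocks gives a Jordan form
J =
  [4, 1, 0, 0]
  [0, 4, 0, 0]
  [0, 0, 4, 0]
  [0, 0, 0, 4]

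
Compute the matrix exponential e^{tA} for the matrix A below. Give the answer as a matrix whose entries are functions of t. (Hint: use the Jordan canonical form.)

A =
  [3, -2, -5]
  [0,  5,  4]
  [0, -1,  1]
e^{tA} =
  [exp(3*t), t^2*exp(3*t)/2 - 2*t*exp(3*t), t^2*exp(3*t) - 5*t*exp(3*t)]
  [0, 2*t*exp(3*t) + exp(3*t), 4*t*exp(3*t)]
  [0, -t*exp(3*t), -2*t*exp(3*t) + exp(3*t)]

Strategy: write A = P · J · P⁻¹ where J is a Jordan canonical form, so e^{tA} = P · e^{tJ} · P⁻¹, and e^{tJ} can be computed block-by-block.

A has Jordan form
J =
  [3, 1, 0]
  [0, 3, 1]
  [0, 0, 3]
(up to reordering of blocks).

Per-block formulas:
  For a 3×3 Jordan block J_3(3): exp(t · J_3(3)) = e^(3t)·(I + t·N + (t^2/2)·N^2), where N is the 3×3 nilpotent shift.

After assembling e^{tJ} and conjugating by P, we get:

e^{tA} =
  [exp(3*t), t^2*exp(3*t)/2 - 2*t*exp(3*t), t^2*exp(3*t) - 5*t*exp(3*t)]
  [0, 2*t*exp(3*t) + exp(3*t), 4*t*exp(3*t)]
  [0, -t*exp(3*t), -2*t*exp(3*t) + exp(3*t)]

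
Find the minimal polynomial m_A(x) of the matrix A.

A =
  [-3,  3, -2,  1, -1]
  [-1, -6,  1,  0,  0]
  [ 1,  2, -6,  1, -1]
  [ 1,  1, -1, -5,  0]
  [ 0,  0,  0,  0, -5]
x^2 + 10*x + 25

The characteristic polynomial is χ_A(x) = (x + 5)^5, so the eigenvalues are known. The minimal polynomial is
  m_A(x) = Π_λ (x − λ)^{k_λ}
where k_λ is the size of the *largest* Jordan block for λ (equivalently, the smallest k with (A − λI)^k v = 0 for every generalised eigenvector v of λ).

  λ = -5: largest Jordan block has size 2, contributing (x + 5)^2

So m_A(x) = (x + 5)^2 = x^2 + 10*x + 25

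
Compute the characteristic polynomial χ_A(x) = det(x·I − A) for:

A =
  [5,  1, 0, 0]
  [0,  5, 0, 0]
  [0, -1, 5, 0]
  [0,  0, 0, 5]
x^4 - 20*x^3 + 150*x^2 - 500*x + 625

Expanding det(x·I − A) (e.g. by cofactor expansion or by noting that A is similar to its Jordan form J, which has the same characteristic polynomial as A) gives
  χ_A(x) = x^4 - 20*x^3 + 150*x^2 - 500*x + 625
which factors as (x - 5)^4. The eigenvalues (with algebraic multiplicities) are λ = 5 with multiplicity 4.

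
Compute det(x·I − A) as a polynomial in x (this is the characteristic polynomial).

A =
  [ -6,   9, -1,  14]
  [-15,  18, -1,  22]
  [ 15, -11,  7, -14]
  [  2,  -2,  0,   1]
x^4 - 20*x^3 + 150*x^2 - 500*x + 625

Expanding det(x·I − A) (e.g. by cofactor expansion or by noting that A is similar to its Jordan form J, which has the same characteristic polynomial as A) gives
  χ_A(x) = x^4 - 20*x^3 + 150*x^2 - 500*x + 625
which factors as (x - 5)^4. The eigenvalues (with algebraic multiplicities) are λ = 5 with multiplicity 4.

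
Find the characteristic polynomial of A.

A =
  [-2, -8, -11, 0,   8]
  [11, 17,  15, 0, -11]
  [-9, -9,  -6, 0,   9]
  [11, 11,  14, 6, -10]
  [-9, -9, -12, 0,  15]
x^5 - 30*x^4 + 360*x^3 - 2160*x^2 + 6480*x - 7776

Expanding det(x·I − A) (e.g. by cofactor expansion or by noting that A is similar to its Jordan form J, which has the same characteristic polynomial as A) gives
  χ_A(x) = x^5 - 30*x^4 + 360*x^3 - 2160*x^2 + 6480*x - 7776
which factors as (x - 6)^5. The eigenvalues (with algebraic multiplicities) are λ = 6 with multiplicity 5.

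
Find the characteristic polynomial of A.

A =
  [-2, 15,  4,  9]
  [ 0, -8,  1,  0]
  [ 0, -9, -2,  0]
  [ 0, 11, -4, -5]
x^4 + 17*x^3 + 105*x^2 + 275*x + 250

Expanding det(x·I − A) (e.g. by cofactor expansion or by noting that A is similar to its Jordan form J, which has the same characteristic polynomial as A) gives
  χ_A(x) = x^4 + 17*x^3 + 105*x^2 + 275*x + 250
which factors as (x + 2)*(x + 5)^3. The eigenvalues (with algebraic multiplicities) are λ = -5 with multiplicity 3, λ = -2 with multiplicity 1.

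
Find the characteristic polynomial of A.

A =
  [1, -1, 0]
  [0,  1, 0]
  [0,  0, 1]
x^3 - 3*x^2 + 3*x - 1

Expanding det(x·I − A) (e.g. by cofactor expansion or by noting that A is similar to its Jordan form J, which has the same characteristic polynomial as A) gives
  χ_A(x) = x^3 - 3*x^2 + 3*x - 1
which factors as (x - 1)^3. The eigenvalues (with algebraic multiplicities) are λ = 1 with multiplicity 3.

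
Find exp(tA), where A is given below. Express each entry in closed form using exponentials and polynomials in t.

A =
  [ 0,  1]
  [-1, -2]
e^{tA} =
  [t*exp(-t) + exp(-t), t*exp(-t)]
  [-t*exp(-t), -t*exp(-t) + exp(-t)]

Strategy: write A = P · J · P⁻¹ where J is a Jordan canonical form, so e^{tA} = P · e^{tJ} · P⁻¹, and e^{tJ} can be computed block-by-block.

A has Jordan form
J =
  [-1,  1]
  [ 0, -1]
(up to reordering of blocks).

Per-block formulas:
  For a 2×2 Jordan block J_2(-1): exp(t · J_2(-1)) = e^(-1t)·(I + t·N), where N is the 2×2 nilpotent shift.

After assembling e^{tJ} and conjugating by P, we get:

e^{tA} =
  [t*exp(-t) + exp(-t), t*exp(-t)]
  [-t*exp(-t), -t*exp(-t) + exp(-t)]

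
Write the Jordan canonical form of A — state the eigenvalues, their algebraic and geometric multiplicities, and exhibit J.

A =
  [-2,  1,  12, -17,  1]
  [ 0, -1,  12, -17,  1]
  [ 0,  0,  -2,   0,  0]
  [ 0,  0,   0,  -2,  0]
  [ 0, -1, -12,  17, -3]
J_2(-2) ⊕ J_1(-2) ⊕ J_1(-2) ⊕ J_1(-2)

The characteristic polynomial is
  det(x·I − A) = x^5 + 10*x^4 + 40*x^3 + 80*x^2 + 80*x + 32 = (x + 2)^5

Eigenvalues and multiplicities (the geometric multiplicity of λ is n − rank(A − λI), which equals the number of Jordan blocks for λ):
  λ = -2: algebraic multiplicity = 5, geometric multiplicity = 4

Determining the block sizes for each eigenvalue:
  λ = -2: 4 blocks summing to 5 forces exactly one block of size 2 and the rest size 1 → block sizes [2, 1, 1, 1]

Assembling the blocks gives a Jordan form
J =
  [-2,  1,  0,  0,  0]
  [ 0, -2,  0,  0,  0]
  [ 0,  0, -2,  0,  0]
  [ 0,  0,  0, -2,  0]
  [ 0,  0,  0,  0, -2]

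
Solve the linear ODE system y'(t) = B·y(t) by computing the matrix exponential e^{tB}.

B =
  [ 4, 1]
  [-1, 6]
e^{tB} =
  [-t*exp(5*t) + exp(5*t), t*exp(5*t)]
  [-t*exp(5*t), t*exp(5*t) + exp(5*t)]

Strategy: write B = P · J · P⁻¹ where J is a Jordan canonical form, so e^{tB} = P · e^{tJ} · P⁻¹, and e^{tJ} can be computed block-by-block.

B has Jordan form
J =
  [5, 1]
  [0, 5]
(up to reordering of blocks).

Per-block formulas:
  For a 2×2 Jordan block J_2(5): exp(t · J_2(5)) = e^(5t)·(I + t·N), where N is the 2×2 nilpotent shift.

After assembling e^{tJ} and conjugating by P, we get:

e^{tB} =
  [-t*exp(5*t) + exp(5*t), t*exp(5*t)]
  [-t*exp(5*t), t*exp(5*t) + exp(5*t)]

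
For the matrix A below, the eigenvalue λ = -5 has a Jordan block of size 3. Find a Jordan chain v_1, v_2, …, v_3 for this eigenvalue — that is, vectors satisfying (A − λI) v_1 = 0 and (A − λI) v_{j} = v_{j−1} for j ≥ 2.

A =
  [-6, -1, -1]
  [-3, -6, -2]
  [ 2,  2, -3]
A Jordan chain for λ = -5 of length 3:
v_1 = (2, 2, -4)ᵀ
v_2 = (-1, -3, 2)ᵀ
v_3 = (1, 0, 0)ᵀ

Let N = A − (-5)·I. We want v_3 with N^3 v_3 = 0 but N^2 v_3 ≠ 0; then v_{j-1} := N · v_j for j = 3, …, 2.

Pick v_3 = (1, 0, 0)ᵀ.
Then v_2 = N · v_3 = (-1, -3, 2)ᵀ.
Then v_1 = N · v_2 = (2, 2, -4)ᵀ.

Sanity check: (A − (-5)·I) v_1 = (0, 0, 0)ᵀ = 0. ✓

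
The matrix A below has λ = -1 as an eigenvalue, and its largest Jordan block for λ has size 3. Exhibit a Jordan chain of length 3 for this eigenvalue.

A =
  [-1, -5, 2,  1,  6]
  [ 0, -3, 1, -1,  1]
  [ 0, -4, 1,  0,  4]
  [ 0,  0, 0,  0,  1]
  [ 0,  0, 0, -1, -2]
A Jordan chain for λ = -1 of length 3:
v_1 = (2, 0, 0, 0, 0)ᵀ
v_2 = (-5, -2, -4, 0, 0)ᵀ
v_3 = (0, 1, 0, 0, 0)ᵀ

Let N = A − (-1)·I. We want v_3 with N^3 v_3 = 0 but N^2 v_3 ≠ 0; then v_{j-1} := N · v_j for j = 3, …, 2.

Pick v_3 = (0, 1, 0, 0, 0)ᵀ.
Then v_2 = N · v_3 = (-5, -2, -4, 0, 0)ᵀ.
Then v_1 = N · v_2 = (2, 0, 0, 0, 0)ᵀ.

Sanity check: (A − (-1)·I) v_1 = (0, 0, 0, 0, 0)ᵀ = 0. ✓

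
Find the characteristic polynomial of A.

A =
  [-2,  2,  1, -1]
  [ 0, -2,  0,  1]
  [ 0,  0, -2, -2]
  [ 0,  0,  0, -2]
x^4 + 8*x^3 + 24*x^2 + 32*x + 16

Expanding det(x·I − A) (e.g. by cofactor expansion or by noting that A is similar to its Jordan form J, which has the same characteristic polynomial as A) gives
  χ_A(x) = x^4 + 8*x^3 + 24*x^2 + 32*x + 16
which factors as (x + 2)^4. The eigenvalues (with algebraic multiplicities) are λ = -2 with multiplicity 4.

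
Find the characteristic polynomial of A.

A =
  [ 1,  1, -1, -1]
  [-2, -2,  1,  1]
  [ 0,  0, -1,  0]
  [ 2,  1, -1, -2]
x^4 + 4*x^3 + 6*x^2 + 4*x + 1

Expanding det(x·I − A) (e.g. by cofactor expansion or by noting that A is similar to its Jordan form J, which has the same characteristic polynomial as A) gives
  χ_A(x) = x^4 + 4*x^3 + 6*x^2 + 4*x + 1
which factors as (x + 1)^4. The eigenvalues (with algebraic multiplicities) are λ = -1 with multiplicity 4.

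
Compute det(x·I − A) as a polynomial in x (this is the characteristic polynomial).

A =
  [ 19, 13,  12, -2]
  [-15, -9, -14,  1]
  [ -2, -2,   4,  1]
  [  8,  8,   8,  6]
x^4 - 20*x^3 + 144*x^2 - 432*x + 432

Expanding det(x·I − A) (e.g. by cofactor expansion or by noting that A is similar to its Jordan form J, which has the same characteristic polynomial as A) gives
  χ_A(x) = x^4 - 20*x^3 + 144*x^2 - 432*x + 432
which factors as (x - 6)^3*(x - 2). The eigenvalues (with algebraic multiplicities) are λ = 2 with multiplicity 1, λ = 6 with multiplicity 3.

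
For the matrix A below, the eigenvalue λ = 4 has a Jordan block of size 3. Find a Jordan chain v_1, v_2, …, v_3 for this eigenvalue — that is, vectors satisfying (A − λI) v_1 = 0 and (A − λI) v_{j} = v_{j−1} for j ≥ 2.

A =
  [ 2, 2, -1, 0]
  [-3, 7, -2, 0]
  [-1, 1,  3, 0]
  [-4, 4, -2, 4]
A Jordan chain for λ = 4 of length 3:
v_1 = (-1, -1, 0, -2)ᵀ
v_2 = (-2, -3, -1, -4)ᵀ
v_3 = (1, 0, 0, 0)ᵀ

Let N = A − (4)·I. We want v_3 with N^3 v_3 = 0 but N^2 v_3 ≠ 0; then v_{j-1} := N · v_j for j = 3, …, 2.

Pick v_3 = (1, 0, 0, 0)ᵀ.
Then v_2 = N · v_3 = (-2, -3, -1, -4)ᵀ.
Then v_1 = N · v_2 = (-1, -1, 0, -2)ᵀ.

Sanity check: (A − (4)·I) v_1 = (0, 0, 0, 0)ᵀ = 0. ✓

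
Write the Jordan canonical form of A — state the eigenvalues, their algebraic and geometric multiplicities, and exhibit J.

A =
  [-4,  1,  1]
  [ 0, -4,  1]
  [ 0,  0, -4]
J_3(-4)

The characteristic polynomial is
  det(x·I − A) = x^3 + 12*x^2 + 48*x + 64 = (x + 4)^3

Eigenvalues and multiplicities (the geometric multiplicity of λ is n − rank(A − λI), which equals the number of Jordan blocks for λ):
  λ = -4: algebraic multiplicity = 3, geometric multiplicity = 1

Determining the block sizes for each eigenvalue:
  λ = -4: one block (gm = 1), so the single block has size am = 3 → block sizes [3]

Assembling the blocks gives a Jordan form
J =
  [-4,  1,  0]
  [ 0, -4,  1]
  [ 0,  0, -4]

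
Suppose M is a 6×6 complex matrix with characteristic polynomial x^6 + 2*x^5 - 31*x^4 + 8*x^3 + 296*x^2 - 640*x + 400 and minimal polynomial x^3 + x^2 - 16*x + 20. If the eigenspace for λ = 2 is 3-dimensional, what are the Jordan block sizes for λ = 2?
Block sizes for λ = 2: [2, 1, 1]

Step 1 — from the characteristic polynomial, algebraic multiplicity of λ = 2 is 4. From dim ker(M − (2)·I) = 3, there are exactly 3 Jordan blocks for λ = 2.
Step 2 — from the minimal polynomial, the factor (x − 2)^2 tells us the largest block for λ = 2 has size 2.
Step 3 — with total size 4, 3 blocks, and largest block 2, the block sizes (in nonincreasing order) are [2, 1, 1].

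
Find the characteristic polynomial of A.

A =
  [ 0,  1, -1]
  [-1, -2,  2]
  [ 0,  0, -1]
x^3 + 3*x^2 + 3*x + 1

Expanding det(x·I − A) (e.g. by cofactor expansion or by noting that A is similar to its Jordan form J, which has the same characteristic polynomial as A) gives
  χ_A(x) = x^3 + 3*x^2 + 3*x + 1
which factors as (x + 1)^3. The eigenvalues (with algebraic multiplicities) are λ = -1 with multiplicity 3.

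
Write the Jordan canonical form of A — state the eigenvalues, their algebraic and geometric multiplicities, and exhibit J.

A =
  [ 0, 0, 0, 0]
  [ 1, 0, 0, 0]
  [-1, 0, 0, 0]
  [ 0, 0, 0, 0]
J_2(0) ⊕ J_1(0) ⊕ J_1(0)

The characteristic polynomial is
  det(x·I − A) = x^4

Eigenvalues and multiplicities (the geometric multiplicity of λ is n − rank(A − λI), which equals the number of Jordan blocks for λ):
  λ = 0: algebraic multiplicity = 4, geometric multiplicity = 3

Determining the block sizes for each eigenvalue:
  λ = 0: 3 blocks summing to 4 forces exactly one block of size 2 and the rest size 1 → block sizes [2, 1, 1]

Assembling the blocks gives a Jordan form
J =
  [0, 1, 0, 0]
  [0, 0, 0, 0]
  [0, 0, 0, 0]
  [0, 0, 0, 0]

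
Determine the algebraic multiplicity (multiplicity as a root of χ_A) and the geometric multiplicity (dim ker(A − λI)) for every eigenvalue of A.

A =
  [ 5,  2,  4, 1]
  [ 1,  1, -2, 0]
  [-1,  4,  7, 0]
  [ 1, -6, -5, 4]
λ = 4: alg = 3, geom = 1; λ = 5: alg = 1, geom = 1

Step 1 — factor the characteristic polynomial to read off the algebraic multiplicities:
  χ_A(x) = (x - 5)*(x - 4)^3

Step 2 — compute geometric multiplicities via the rank-nullity identity g(λ) = n − rank(A − λI):
  rank(A − (4)·I) = 3, so dim ker(A − (4)·I) = n − 3 = 1
  rank(A − (5)·I) = 3, so dim ker(A − (5)·I) = n − 3 = 1

Summary:
  λ = 4: algebraic multiplicity = 3, geometric multiplicity = 1
  λ = 5: algebraic multiplicity = 1, geometric multiplicity = 1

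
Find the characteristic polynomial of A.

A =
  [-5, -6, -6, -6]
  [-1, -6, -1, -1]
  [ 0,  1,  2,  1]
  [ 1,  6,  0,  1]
x^4 + 8*x^3 + 6*x^2 - 40*x + 25

Expanding det(x·I − A) (e.g. by cofactor expansion or by noting that A is similar to its Jordan form J, which has the same characteristic polynomial as A) gives
  χ_A(x) = x^4 + 8*x^3 + 6*x^2 - 40*x + 25
which factors as (x - 1)^2*(x + 5)^2. The eigenvalues (with algebraic multiplicities) are λ = -5 with multiplicity 2, λ = 1 with multiplicity 2.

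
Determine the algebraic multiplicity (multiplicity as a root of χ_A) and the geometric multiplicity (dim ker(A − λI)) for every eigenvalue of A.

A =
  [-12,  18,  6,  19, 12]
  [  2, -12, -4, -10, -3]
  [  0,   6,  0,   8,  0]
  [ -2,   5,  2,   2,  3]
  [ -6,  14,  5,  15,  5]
λ = -4: alg = 2, geom = 1; λ = -3: alg = 3, geom = 1

Step 1 — factor the characteristic polynomial to read off the algebraic multiplicities:
  χ_A(x) = (x + 3)^3*(x + 4)^2

Step 2 — compute geometric multiplicities via the rank-nullity identity g(λ) = n − rank(A − λI):
  rank(A − (-4)·I) = 4, so dim ker(A − (-4)·I) = n − 4 = 1
  rank(A − (-3)·I) = 4, so dim ker(A − (-3)·I) = n − 4 = 1

Summary:
  λ = -4: algebraic multiplicity = 2, geometric multiplicity = 1
  λ = -3: algebraic multiplicity = 3, geometric multiplicity = 1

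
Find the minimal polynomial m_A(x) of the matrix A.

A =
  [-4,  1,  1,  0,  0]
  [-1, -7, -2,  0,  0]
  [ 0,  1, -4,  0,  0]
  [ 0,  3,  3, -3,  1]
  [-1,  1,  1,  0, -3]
x^5 + 21*x^4 + 174*x^3 + 710*x^2 + 1425*x + 1125

The characteristic polynomial is χ_A(x) = (x + 3)^2*(x + 5)^3, so the eigenvalues are known. The minimal polynomial is
  m_A(x) = Π_λ (x − λ)^{k_λ}
where k_λ is the size of the *largest* Jordan block for λ (equivalently, the smallest k with (A − λI)^k v = 0 for every generalised eigenvector v of λ).

  λ = -5: largest Jordan block has size 3, contributing (x + 5)^3
  λ = -3: largest Jordan block has size 2, contributing (x + 3)^2

So m_A(x) = (x + 3)^2*(x + 5)^3 = x^5 + 21*x^4 + 174*x^3 + 710*x^2 + 1425*x + 1125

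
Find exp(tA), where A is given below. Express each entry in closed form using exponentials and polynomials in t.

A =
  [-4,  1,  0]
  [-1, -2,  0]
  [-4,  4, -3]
e^{tA} =
  [-t*exp(-3*t) + exp(-3*t), t*exp(-3*t), 0]
  [-t*exp(-3*t), t*exp(-3*t) + exp(-3*t), 0]
  [-4*t*exp(-3*t), 4*t*exp(-3*t), exp(-3*t)]

Strategy: write A = P · J · P⁻¹ where J is a Jordan canonical form, so e^{tA} = P · e^{tJ} · P⁻¹, and e^{tJ} can be computed block-by-block.

A has Jordan form
J =
  [-3,  1,  0]
  [ 0, -3,  0]
  [ 0,  0, -3]
(up to reordering of blocks).

Per-block formulas:
  For a 1×1 block at λ = -3: exp(t · [-3]) = [e^(-3t)].
  For a 2×2 Jordan block J_2(-3): exp(t · J_2(-3)) = e^(-3t)·(I + t·N), where N is the 2×2 nilpotent shift.

After assembling e^{tJ} and conjugating by P, we get:

e^{tA} =
  [-t*exp(-3*t) + exp(-3*t), t*exp(-3*t), 0]
  [-t*exp(-3*t), t*exp(-3*t) + exp(-3*t), 0]
  [-4*t*exp(-3*t), 4*t*exp(-3*t), exp(-3*t)]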